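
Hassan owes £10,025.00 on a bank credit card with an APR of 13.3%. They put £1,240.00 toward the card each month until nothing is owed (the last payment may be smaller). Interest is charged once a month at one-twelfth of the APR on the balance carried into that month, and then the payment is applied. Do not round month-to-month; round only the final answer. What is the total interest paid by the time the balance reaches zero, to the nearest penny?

Monthly rate r = 13.3%/12 = 1.10833% = 0.0110833.
Payoff takes n = ⌈−ln(1 − rB₀/P)/ln(1+r)⌉ = ⌈8.517⌉ = 9 payments; the last is £642.72.
Total paid = 8·£1,240.00 + £642.72 = £10,562.72.
Total interest = total paid − principal = £10,562.72 − £10,025.00 = £537.72.

£537.72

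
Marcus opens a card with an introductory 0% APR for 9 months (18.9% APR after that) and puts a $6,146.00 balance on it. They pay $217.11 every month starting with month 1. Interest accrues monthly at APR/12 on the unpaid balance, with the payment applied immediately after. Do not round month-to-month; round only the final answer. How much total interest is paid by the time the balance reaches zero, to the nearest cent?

$845.26

Promo months 1–9 at r₀ = 0%/12 = 0; months 10+ at r₁ = 18.9%/12 = 0.01575.
After month 9 (no interest yet): B = $6,146.00 − 9·$217.11 = $4,192.01.
Then at r₁ with $217.11/mo: n₂ = −ln(1 − r₁·B/P)/ln(1+r₁) ≈ 23.20 → 24 more payments.
Total paid = 32·$217.11 + $43.74 = $6,991.26; interest = $6,991.26 − $6,146.00 = $845.26.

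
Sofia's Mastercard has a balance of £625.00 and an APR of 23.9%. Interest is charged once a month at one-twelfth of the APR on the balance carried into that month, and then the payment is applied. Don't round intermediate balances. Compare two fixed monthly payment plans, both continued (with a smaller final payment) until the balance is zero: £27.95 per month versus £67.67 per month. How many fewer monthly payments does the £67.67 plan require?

Monthly rate r = 23.9%/12 = 1.99167% = 0.0199167.
At £27.95/mo: n = ⌈−ln(1 − rB₀/P)/ln(1+r)⌉ = 30 payments (last £24.88); total interest = total paid − £625.00 = £210.43.
At £67.67/mo: 11 payments (last £20.97); total interest £72.67.
Payments saved = 30 − 11 = 19.

19 fewer payments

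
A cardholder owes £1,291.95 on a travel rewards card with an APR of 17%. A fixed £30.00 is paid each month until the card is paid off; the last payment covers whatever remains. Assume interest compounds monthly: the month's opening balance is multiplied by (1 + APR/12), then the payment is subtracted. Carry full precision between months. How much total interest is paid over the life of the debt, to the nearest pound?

Monthly rate r = 17%/12 = 1.41667% = 0.0141667.
Payoff takes n = ⌈−ln(1 − rB₀/P)/ln(1+r)⌉ = ⌈66.952⌉ = 67 payments; the last is £28.57.
Total paid = 66·£30.00 + £28.57 = £2,008.57.
Total interest = total paid − principal = £2,008.57 − £1,291.95 = £716.62.

£717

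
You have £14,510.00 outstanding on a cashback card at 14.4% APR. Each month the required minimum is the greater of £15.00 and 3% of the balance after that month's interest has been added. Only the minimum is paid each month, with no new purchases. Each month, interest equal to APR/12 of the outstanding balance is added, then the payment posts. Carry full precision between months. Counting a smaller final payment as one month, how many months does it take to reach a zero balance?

225 months

Monthly rate r = 14.4%/12 = 1.2% = 0.012.
While 3% of the post-interest balance exceeds £15.00, each month B ← (B·(1+r))·(1 − 0.03), i.e. B shrinks by the factor (1+r)·0.97 = 0.98164.
This holds for months 1–183. Entering month 184 the balance is £488.57; 3% of the post-interest balance is now below £15.00, so the flat £15.00 minimum applies from here.
From month 184 a fixed £15.00 at rate r clears £488.57 in 42 more payments. Total: 183 + 42 = 225 months.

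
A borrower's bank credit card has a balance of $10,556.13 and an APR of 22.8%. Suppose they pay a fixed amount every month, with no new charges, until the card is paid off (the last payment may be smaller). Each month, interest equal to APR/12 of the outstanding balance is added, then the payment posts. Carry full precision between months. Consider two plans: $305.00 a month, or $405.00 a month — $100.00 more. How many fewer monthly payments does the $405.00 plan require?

20 fewer payments

Monthly rate r = 22.8%/12 = 1.9% = 0.019.
At $305.00/mo: n = ⌈−ln(1 − rB₀/P)/ln(1+r)⌉ = 57 payments (last $287.67); total interest = total paid − $10,556.13 = $6,811.54.
At $405.00/mo: 37 payments (last $131.25); total interest $4,155.12.
Payments saved = 57 − 37 = 20.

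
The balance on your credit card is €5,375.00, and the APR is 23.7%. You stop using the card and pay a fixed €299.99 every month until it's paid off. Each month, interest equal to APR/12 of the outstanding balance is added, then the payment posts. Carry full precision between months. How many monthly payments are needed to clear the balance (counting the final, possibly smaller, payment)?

23 months

Monthly rate r = 23.7%/12 = 1.975% = 0.01975.
Recurrence: B ← B·(1+r) − €299.99.
Month 1: interest €106.16; balance after payment €5,181.17.
Month 2: interest €102.33; balance after payment €4,983.50.
Closed form: n = −ln(1 − rB₀/P)/ln(1+r) = −ln(0.64613)/ln(1.01975) ≈ 22.332, so the balance reaches zero during payment 23.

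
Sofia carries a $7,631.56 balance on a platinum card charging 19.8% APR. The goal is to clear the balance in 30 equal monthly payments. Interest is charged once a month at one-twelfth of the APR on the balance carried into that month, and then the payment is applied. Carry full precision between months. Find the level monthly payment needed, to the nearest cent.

$324.57

Monthly rate r = 19.8%/12 = 1.65% = 0.0165.
Level-payment amortization: P = B₀·r / (1 − (1+r)^(−n)) = 7631.56·0.0165 / (1 − 1.0165^(−30)).
Denominator 1 − (1+r)^(−30) = 0.387961826.
P = 125.921 / 0.387961826 ≈ 324.57.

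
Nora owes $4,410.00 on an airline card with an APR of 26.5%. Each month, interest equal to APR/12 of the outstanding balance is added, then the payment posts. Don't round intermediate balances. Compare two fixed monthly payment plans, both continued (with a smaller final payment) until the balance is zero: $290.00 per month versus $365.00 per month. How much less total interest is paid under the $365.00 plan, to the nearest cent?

Monthly rate r = 26.5%/12 = 2.20833% = 0.0220833.
At $290.00/mo: n = ⌈−ln(1 − rB₀/P)/ln(1+r)⌉ = 19 payments (last $213.39); total interest = total paid − $4,410.00 = $1,023.39.
At $365.00/mo: 15 payments (last $76.77); total interest $776.77.
Interest saved = $1,023.39 − $776.77 = $246.62.

$246.62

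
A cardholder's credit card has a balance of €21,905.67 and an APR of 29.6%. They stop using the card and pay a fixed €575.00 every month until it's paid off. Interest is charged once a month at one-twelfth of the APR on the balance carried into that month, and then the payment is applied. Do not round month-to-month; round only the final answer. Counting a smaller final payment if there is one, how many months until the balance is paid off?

116 payments

Monthly rate r = 29.6%/12 = 2.46667% = 0.0246667.
Recurrence: B ← B·(1+r) − €575.00.
Month 1: interest €540.34; balance after payment €21,871.01.
Month 2: interest €539.48; balance after payment €21,835.49.
Closed form: n = −ln(1 − rB₀/P)/ln(1+r) = −ln(0.060279)/ln(1.02467) ≈ 115.268, so the balance reaches zero during payment 116.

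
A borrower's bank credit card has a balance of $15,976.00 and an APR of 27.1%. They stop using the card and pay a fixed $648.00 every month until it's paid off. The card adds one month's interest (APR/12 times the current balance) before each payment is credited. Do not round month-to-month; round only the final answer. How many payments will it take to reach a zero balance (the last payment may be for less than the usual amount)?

Monthly rate r = 27.1%/12 = 2.25833% = 0.0225833.
Recurrence: B ← B·(1+r) − $648.00.
Month 1: interest $360.79; balance after payment $15,688.79.
Month 2: interest $354.31; balance after payment $15,395.10.
Closed form: n = −ln(1 − rB₀/P)/ln(1+r) = −ln(0.44322)/ln(1.02258) ≈ 36.436, so the balance reaches zero during payment 37.

37 payments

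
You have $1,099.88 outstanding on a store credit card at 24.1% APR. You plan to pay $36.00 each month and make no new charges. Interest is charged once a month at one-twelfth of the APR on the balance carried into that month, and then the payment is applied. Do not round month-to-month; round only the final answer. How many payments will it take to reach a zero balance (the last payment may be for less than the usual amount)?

Monthly rate r = 24.1%/12 = 2.00833% = 0.0200833.
Recurrence: B ← B·(1+r) − $36.00.
Month 1: interest $22.09; balance after payment $1,085.97.
Month 2: interest $21.81; balance after payment $1,071.78.
Closed form: n = −ln(1 − rB₀/P)/ln(1+r) = −ln(0.38641)/ln(1.02008) ≈ 47.819, so the balance reaches zero during payment 48.

48 payments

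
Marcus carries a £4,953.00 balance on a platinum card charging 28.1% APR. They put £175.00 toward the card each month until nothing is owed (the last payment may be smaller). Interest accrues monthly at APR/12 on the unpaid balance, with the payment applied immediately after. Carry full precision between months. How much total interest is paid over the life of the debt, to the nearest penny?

Monthly rate r = 28.1%/12 = 2.34167% = 0.0234167.
Payoff takes n = ⌈−ln(1 − rB₀/P)/ln(1+r)⌉ = ⌈46.959⌉ = 47 payments; the last is £167.98.
Total paid = 46·£175.00 + £167.98 = £8,217.98.
Total interest = total paid − principal = £8,217.98 − £4,953.00 = £3,264.98.

£3,264.98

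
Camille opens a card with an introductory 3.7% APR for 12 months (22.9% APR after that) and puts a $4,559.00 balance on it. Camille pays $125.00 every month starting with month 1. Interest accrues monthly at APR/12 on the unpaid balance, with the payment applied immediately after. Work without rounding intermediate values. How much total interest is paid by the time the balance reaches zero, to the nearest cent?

Promo months 1–12 at r₀ = 3.7%/12 = 0.00308333; months 13+ at r₁ = 22.9%/12 = 0.0190833.
After month 12: iterate B ← B·(1+r₀) − $125.00 for 12 months → $3,204.87.
Then at r₁ with $125.00/mo: n₂ = −ln(1 − r₁·B/P)/ln(1+r₁) ≈ 35.55 → 36 more payments.
Total paid = 47·$125.00 + $68.43 = $5,943.43; interest = $5,943.43 − $4,559.00 = $1,384.43.

$1,384.43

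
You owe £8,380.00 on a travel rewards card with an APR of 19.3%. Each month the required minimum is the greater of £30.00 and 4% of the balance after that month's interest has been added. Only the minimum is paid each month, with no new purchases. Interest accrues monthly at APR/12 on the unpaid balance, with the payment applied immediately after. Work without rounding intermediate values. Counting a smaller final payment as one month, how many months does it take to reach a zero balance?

130 months

Monthly rate r = 19.3%/12 = 1.60833% = 0.0160833.
While 4% of the post-interest balance exceeds £30.00, each month B ← (B·(1+r))·(1 − 0.04), i.e. B shrinks by the factor (1+r)·0.96 = 0.97544.
This holds for months 1–98. Entering month 99 the balance is £732.65; 4% of the post-interest balance is now below £30.00, so the flat £30.00 minimum applies from here.
From month 99 a fixed £30.00 at rate r clears £732.65 in 32 more payments. Total: 98 + 32 = 130 months.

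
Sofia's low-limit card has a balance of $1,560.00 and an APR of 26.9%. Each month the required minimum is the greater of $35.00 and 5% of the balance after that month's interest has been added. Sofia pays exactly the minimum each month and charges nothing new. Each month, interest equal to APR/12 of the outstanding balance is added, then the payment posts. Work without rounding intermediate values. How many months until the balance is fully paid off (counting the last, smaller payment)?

55 months

Monthly rate r = 26.9%/12 = 2.24167% = 0.0224167.
While 5% of the post-interest balance exceeds $35.00, each month B ← (B·(1+r))·(1 − 0.05), i.e. B shrinks by the factor (1+r)·0.95 = 0.9713.
This holds for months 1–29. Entering month 30 the balance is $670.38; 5% of the post-interest balance is now below $35.00, so the flat $35.00 minimum applies from here.
From month 30 a fixed $35.00 at rate r clears $670.38 in 26 more payments. Total: 29 + 26 = 55 months.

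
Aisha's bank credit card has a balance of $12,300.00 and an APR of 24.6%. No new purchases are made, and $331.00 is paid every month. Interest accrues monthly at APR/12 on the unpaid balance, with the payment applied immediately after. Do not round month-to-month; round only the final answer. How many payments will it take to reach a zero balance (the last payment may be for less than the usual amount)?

71 months

Monthly rate r = 24.6%/12 = 2.05% = 0.0205.
Recurrence: B ← B·(1+r) − $331.00.
Month 1: interest $252.15; balance after payment $12,221.15.
Month 2: interest $250.53; balance after payment $12,140.68.
Closed form: n = −ln(1 − rB₀/P)/ln(1+r) = −ln(0.23822)/ln(1.0205) ≈ 70.694, so the balance reaches zero during payment 71.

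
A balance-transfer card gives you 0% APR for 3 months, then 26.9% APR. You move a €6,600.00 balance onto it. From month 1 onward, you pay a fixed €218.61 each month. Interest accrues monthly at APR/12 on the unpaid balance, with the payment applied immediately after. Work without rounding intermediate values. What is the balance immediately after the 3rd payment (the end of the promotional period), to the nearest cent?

€5,944.17

Promo months 1–3 at r₀ = 0%/12 = 0; months 4+ at r₁ = 26.9%/12 = 0.0224167.
After month 3 (no interest yet): B = €6,600.00 − 3·€218.61 = €5,944.17.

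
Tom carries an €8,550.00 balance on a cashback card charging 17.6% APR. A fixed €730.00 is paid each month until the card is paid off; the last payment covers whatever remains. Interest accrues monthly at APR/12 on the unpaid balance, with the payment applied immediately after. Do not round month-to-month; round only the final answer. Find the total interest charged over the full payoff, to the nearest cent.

Monthly rate r = 17.6%/12 = 1.46667% = 0.0146667.
Payoff takes n = ⌈−ln(1 − rB₀/P)/ln(1+r)⌉ = ⌈12.945⌉ = 13 payments; the last is €689.94.
Total paid = 12·€730.00 + €689.94 = €9,449.94.
Total interest = total paid − principal = €9,449.94 − €8,550.00 = €899.94.

€899.94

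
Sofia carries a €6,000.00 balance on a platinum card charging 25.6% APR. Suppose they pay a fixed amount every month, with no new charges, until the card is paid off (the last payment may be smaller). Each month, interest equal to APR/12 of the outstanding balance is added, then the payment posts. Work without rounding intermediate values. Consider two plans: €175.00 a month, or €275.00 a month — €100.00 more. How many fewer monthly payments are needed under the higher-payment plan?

Monthly rate r = 25.6%/12 = 2.13333% = 0.0213333.
At €175.00/mo: n = ⌈−ln(1 − rB₀/P)/ln(1+r)⌉ = 63 payments (last €49.14); total interest = total paid − €6,000.00 = €4,899.14.
At €275.00/mo: 30 payments (last €185.35); total interest €2,160.35.
Payments saved = 63 − 30 = 33.

33 fewer payments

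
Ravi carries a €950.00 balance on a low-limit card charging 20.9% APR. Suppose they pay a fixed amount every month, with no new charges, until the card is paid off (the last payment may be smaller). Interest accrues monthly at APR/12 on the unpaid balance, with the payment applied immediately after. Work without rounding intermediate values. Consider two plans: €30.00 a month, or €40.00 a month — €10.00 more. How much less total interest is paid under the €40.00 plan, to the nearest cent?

€156.64

Monthly rate r = 20.9%/12 = 1.74167% = 0.0174167.
At €30.00/mo: n = ⌈−ln(1 − rB₀/P)/ln(1+r)⌉ = 47 payments (last €13.34); total interest = total paid − €950.00 = €443.34.
At €40.00/mo: 31 payments (last €36.70); total interest €286.70.
Interest saved = €443.34 − €286.70 = €156.64.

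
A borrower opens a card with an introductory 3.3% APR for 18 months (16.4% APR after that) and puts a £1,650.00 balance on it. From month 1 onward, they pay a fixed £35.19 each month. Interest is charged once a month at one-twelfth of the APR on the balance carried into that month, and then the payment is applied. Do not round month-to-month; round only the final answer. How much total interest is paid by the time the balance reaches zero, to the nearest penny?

£402.10

Promo months 1–18 at r₀ = 3.3%/12 = 0.00275; months 19+ at r₁ = 16.4%/12 = 0.0136667.
After month 18: iterate B ← B·(1+r₀) − £35.19 for 18 months → £1,085.17.
Then at r₁ with £35.19/mo: n₂ = −ln(1 − r₁·B/P)/ln(1+r₁) ≈ 40.31 → 41 more payments.
Total paid = 58·£35.19 + £11.08 = £2,052.10; interest = £2,052.10 − £1,650.00 = £402.10.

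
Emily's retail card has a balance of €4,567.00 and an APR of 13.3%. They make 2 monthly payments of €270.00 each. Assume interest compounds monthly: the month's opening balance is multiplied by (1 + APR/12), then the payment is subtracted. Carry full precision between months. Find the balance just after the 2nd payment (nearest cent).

Monthly rate r = 13.3%/12 = 1.10833% = 0.0110833.
Each month: B ← B·(1+r) − €270.00.
Month 1: interest €50.62; balance after payment €4,347.62.
Month 2: interest €48.19; balance after payment €4,125.80.

€4,125.80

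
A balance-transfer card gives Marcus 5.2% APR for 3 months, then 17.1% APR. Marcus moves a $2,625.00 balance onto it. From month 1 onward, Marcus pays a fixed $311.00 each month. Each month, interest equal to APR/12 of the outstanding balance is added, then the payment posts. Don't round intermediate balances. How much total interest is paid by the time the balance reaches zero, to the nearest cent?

Promo months 1–3 at r₀ = 5.2%/12 = 0.00433333; months 4+ at r₁ = 17.1%/12 = 0.01425.
After month 3: iterate B ← B·(1+r₀) − $311.00 for 3 months → $1,722.22.
Then at r₁ with $311.00/mo: n₂ = −ln(1 − r₁·B/P)/ln(1+r₁) ≈ 5.81 → 6 more payments.
Total paid = 8·$311.00 + $252.07 = $2,740.07; interest = $2,740.07 − $2,625.00 = $115.07.

$115.07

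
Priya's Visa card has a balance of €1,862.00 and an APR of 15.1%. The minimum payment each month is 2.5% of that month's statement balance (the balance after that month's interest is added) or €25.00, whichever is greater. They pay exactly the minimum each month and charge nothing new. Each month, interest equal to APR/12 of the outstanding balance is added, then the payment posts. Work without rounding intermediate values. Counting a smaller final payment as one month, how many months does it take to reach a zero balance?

105 months

Monthly rate r = 15.1%/12 = 1.25833% = 0.0125833.
While 2.5% of the post-interest balance exceeds €25.00, each month B ← (B·(1+r))·(1 − 0.025), i.e. B shrinks by the factor (1+r)·0.975 = 0.98727.
This holds for months 1–50. Entering month 51 the balance is €981.18; 2.5% of the post-interest balance is now below €25.00, so the flat €25.00 minimum applies from here.
From month 51 a fixed €25.00 at rate r clears €981.18 in 55 more payments. Total: 50 + 55 = 105 months.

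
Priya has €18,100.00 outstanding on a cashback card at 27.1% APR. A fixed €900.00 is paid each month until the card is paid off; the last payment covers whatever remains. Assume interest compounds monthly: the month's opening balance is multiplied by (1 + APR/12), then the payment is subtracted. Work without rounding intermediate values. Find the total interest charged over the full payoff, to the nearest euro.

€6,301

Monthly rate r = 27.1%/12 = 2.25833% = 0.0225833.
Payoff takes n = ⌈−ln(1 − rB₀/P)/ln(1+r)⌉ = ⌈27.112⌉ = 28 payments; the last is €101.42.
Total paid = 27·€900.00 + €101.42 = €24,401.42.
Total interest = total paid − principal = €24,401.42 − €18,100.00 = €6,301.42.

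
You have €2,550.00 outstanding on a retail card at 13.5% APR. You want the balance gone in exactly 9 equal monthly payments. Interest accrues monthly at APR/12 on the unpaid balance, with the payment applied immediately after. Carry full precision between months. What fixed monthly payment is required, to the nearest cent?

Monthly rate r = 13.5%/12 = 1.125% = 0.01125.
Level-payment amortization: P = B₀·r / (1 − (1+r)^(−n)) = 2550.00·0.01125 / (1 − 1.01125^(−9)).
Denominator 1 − (1+r)^(−9) = 0.0957819162.
P = 28.6875 / 0.0957819162 ≈ 299.51.

€299.51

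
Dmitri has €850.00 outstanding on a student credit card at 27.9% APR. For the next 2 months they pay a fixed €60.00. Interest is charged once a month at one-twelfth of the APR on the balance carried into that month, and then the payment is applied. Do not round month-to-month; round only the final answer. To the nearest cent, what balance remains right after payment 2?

Monthly rate r = 27.9%/12 = 2.325% = 0.02325.
Each month: B ← B·(1+r) − €60.00.
Month 1: interest €19.76; balance after payment €809.76.
Month 2: interest €18.83; balance after payment €768.59.

€768.59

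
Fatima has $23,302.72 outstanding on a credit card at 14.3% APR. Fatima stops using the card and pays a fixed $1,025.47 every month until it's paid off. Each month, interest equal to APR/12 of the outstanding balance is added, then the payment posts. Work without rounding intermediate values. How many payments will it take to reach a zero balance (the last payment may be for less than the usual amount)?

Monthly rate r = 14.3%/12 = 1.19167% = 0.0119167.
Recurrence: B ← B·(1+r) − $1,025.47.
Month 1: interest $277.69; balance after payment $22,554.94.
Month 2: interest $268.78; balance after payment $21,798.25.
Closed form: n = −ln(1 − rB₀/P)/ln(1+r) = −ln(0.72921)/ln(1.01192) ≈ 26.658, so the balance reaches zero during payment 27.

27 payments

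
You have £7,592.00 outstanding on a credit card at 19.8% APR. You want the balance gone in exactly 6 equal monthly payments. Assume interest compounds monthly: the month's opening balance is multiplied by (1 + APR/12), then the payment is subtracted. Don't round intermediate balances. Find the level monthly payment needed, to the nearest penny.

Monthly rate r = 19.8%/12 = 1.65% = 0.0165.
Level-payment amortization: P = B₀·r / (1 − (1+r)^(−n)) = 7592.00·0.0165 / (1 − 1.0165^(−6)).
Denominator 1 − (1+r)^(−6) = 0.093525269.
P = 125.268 / 0.093525269 ≈ 1339.40.

£1,339.40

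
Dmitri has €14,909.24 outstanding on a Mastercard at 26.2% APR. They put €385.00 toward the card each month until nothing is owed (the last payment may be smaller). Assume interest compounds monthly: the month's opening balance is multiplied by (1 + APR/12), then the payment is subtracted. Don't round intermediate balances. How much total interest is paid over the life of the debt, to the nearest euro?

€18,382

Monthly rate r = 26.2%/12 = 2.18333% = 0.0218333.
Payoff takes n = ⌈−ln(1 − rB₀/P)/ln(1+r)⌉ = ⌈86.468⌉ = 87 payments; the last is €181.32.
Total paid = 86·€385.00 + €181.32 = €33,291.32.
Total interest = total paid − principal = €33,291.32 − €14,909.24 = €18,382.08.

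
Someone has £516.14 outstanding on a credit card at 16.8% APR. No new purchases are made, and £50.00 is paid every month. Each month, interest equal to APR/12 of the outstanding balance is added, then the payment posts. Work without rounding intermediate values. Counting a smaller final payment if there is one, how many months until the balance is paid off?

12 months

Monthly rate r = 16.8%/12 = 1.4% = 0.014.
Recurrence: B ← B·(1+r) − £50.00.
Month 1: interest £7.23; balance after payment £473.37.
Month 2: interest £6.63; balance after payment £429.99.
Closed form: n = −ln(1 − rB₀/P)/ln(1+r) = −ln(0.85548)/ln(1.014) ≈ 11.227, so the balance reaches zero during payment 12.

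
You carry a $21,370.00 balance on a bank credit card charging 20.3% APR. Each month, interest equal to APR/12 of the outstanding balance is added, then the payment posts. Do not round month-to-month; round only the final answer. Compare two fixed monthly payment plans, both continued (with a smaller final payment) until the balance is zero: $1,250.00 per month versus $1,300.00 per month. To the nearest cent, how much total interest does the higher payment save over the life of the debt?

$185.58

Monthly rate r = 20.3%/12 = 1.69167% = 0.0169167.
At $1,250.00/mo: n = ⌈−ln(1 − rB₀/P)/ln(1+r)⌉ = 21 payments (last $439.87); total interest = total paid − $21,370.00 = $4,069.87.
At $1,300.00/mo: 20 payments (last $554.29); total interest $3,884.29.
Interest saved = $4,069.87 − $3,884.29 = $185.58.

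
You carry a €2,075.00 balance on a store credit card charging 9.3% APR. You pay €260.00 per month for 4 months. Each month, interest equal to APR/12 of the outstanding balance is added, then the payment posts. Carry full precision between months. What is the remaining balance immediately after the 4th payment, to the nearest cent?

€1,087.92

Monthly rate r = 9.3%/12 = 0.775% = 0.00775.
Each month: B ← B·(1+r) − €260.00.
Month 1: interest €16.08; balance after payment €1,831.08.
Month 2: interest €14.19; balance after payment €1,585.27.
Month 3: interest €12.29; balance after payment €1,337.56.
Month 4: interest €10.37; balance after payment €1,087.92.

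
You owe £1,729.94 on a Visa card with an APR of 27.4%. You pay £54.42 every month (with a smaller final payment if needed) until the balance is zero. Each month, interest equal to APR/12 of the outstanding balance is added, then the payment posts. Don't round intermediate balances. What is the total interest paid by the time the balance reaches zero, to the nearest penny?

Monthly rate r = 27.4%/12 = 2.28333% = 0.0228333.
Payoff takes n = ⌈−ln(1 − rB₀/P)/ln(1+r)⌉ = ⌈57.318⌉ = 58 payments; the last is £17.45.
Total paid = 57·£54.42 + £17.45 = £3,119.39.
Total interest = total paid − principal = £3,119.39 − £1,729.94 = £1,389.45.

£1,389.45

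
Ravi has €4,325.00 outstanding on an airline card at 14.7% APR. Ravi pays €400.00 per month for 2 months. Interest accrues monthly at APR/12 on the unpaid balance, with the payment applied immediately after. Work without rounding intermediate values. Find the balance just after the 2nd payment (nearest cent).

Monthly rate r = 14.7%/12 = 1.225% = 0.01225.
Each month: B ← B·(1+r) − €400.00.
Month 1: interest €52.98; balance after payment €3,977.98.
Month 2: interest €48.73; balance after payment €3,626.71.

€3,626.71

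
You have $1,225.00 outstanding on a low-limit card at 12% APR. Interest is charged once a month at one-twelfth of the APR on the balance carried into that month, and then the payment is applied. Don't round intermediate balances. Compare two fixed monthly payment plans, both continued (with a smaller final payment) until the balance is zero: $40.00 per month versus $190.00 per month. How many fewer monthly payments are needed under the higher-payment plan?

Monthly rate r = 12%/12 = 1% = 0.01.
At $40.00/mo: n = ⌈−ln(1 − rB₀/P)/ln(1+r)⌉ = 37 payments (last $29.91); total interest = total paid − $1,225.00 = $244.91.
At $190.00/mo: 7 payments (last $132.79); total interest $47.79.
Payments saved = 37 − 7 = 30.

30 fewer payments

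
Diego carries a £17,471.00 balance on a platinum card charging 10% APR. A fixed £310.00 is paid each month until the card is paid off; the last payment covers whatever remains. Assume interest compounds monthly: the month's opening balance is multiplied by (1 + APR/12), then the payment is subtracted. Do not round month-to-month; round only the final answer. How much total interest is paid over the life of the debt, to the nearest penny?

£6,220.43

Monthly rate r = 10%/12 = 0.833333% = 0.00833333.
Payoff takes n = ⌈−ln(1 − rB₀/P)/ln(1+r)⌉ = ⌈76.423⌉ = 77 payments; the last is £131.43.
Total paid = 76·£310.00 + £131.43 = £23,691.43.
Total interest = total paid − principal = £23,691.43 − £17,471.00 = £6,220.43.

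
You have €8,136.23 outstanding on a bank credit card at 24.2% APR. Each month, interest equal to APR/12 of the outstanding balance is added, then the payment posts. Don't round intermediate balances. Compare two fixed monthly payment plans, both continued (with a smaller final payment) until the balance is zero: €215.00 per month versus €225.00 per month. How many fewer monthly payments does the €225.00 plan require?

Monthly rate r = 24.2%/12 = 2.01667% = 0.0201667.
At €215.00/mo: n = ⌈−ln(1 − rB₀/P)/ln(1+r)⌉ = 73 payments (last €30.86); total interest = total paid − €8,136.23 = €7,374.63.
At €225.00/mo: 66 payments (last €99.25); total interest €6,588.02.
Payments saved = 73 − 66 = 7.

7 fewer payments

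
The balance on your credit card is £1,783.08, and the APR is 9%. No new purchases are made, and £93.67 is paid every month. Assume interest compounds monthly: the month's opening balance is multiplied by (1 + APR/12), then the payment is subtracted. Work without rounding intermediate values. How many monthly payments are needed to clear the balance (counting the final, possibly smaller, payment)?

Monthly rate r = 9%/12 = 0.75% = 0.0075.
Recurrence: B ← B·(1+r) − £93.67.
Month 1: interest £13.37; balance after payment £1,702.78.
Month 2: interest £12.77; balance after payment £1,621.88.
Closed form: n = −ln(1 − rB₀/P)/ln(1+r) = −ln(0.85723)/ln(1.0075) ≈ 20.617, so the balance reaches zero during payment 21.

21 payments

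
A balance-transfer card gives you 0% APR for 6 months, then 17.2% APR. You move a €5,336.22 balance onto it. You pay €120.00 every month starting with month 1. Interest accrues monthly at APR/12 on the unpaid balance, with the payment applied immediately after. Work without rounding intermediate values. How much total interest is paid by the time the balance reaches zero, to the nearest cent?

Promo months 1–6 at r₀ = 0%/12 = 0; months 7+ at r₁ = 17.2%/12 = 0.0143333.
After month 6 (no interest yet): B = €5,336.22 − 6·€120.00 = €4,616.22.
Then at r₁ with €120.00/mo: n₂ = −ln(1 − r₁·B/P)/ln(1+r₁) ≈ 56.32 → 57 more payments.
Total paid = 62·€120.00 + €39.10 = €7,479.10; interest = €7,479.10 − €5,336.22 = €2,142.88.

€2,142.88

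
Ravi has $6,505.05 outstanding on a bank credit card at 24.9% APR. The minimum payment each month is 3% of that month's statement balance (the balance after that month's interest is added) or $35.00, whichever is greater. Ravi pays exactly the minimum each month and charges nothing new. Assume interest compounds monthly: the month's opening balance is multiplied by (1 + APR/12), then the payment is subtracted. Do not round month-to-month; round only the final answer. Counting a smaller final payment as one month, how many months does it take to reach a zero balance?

Monthly rate r = 24.9%/12 = 2.075% = 0.02075.
While 3% of the post-interest balance exceeds $35.00, each month B ← (B·(1+r))·(1 − 0.03), i.e. B shrinks by the factor (1+r)·0.97 = 0.99013.
This holds for months 1–176. Entering month 177 the balance is $1,134.72; 3% of the post-interest balance is now below $35.00, so the flat $35.00 minimum applies from here.
From month 177 a fixed $35.00 at rate r clears $1,134.72 in 55 more payments. Total: 176 + 55 = 231 months.

231 months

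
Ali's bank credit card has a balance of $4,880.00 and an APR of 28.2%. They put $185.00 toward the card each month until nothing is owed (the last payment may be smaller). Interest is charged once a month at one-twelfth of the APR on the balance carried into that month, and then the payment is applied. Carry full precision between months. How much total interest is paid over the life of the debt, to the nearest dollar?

$2,825

Monthly rate r = 28.2%/12 = 2.35% = 0.0235.
Payoff takes n = ⌈−ln(1 − rB₀/P)/ln(1+r)⌉ = ⌈41.643⌉ = 42 payments; the last is $119.53.
Total paid = 41·$185.00 + $119.53 = $7,704.53.
Total interest = total paid − principal = $7,704.53 − $4,880.00 = $2,824.53.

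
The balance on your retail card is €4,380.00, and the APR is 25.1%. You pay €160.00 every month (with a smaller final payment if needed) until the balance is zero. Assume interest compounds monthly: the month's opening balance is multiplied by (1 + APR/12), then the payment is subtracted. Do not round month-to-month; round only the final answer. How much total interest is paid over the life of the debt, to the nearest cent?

Monthly rate r = 25.1%/12 = 2.09167% = 0.0209167.
Payoff takes n = ⌈−ln(1 − rB₀/P)/ln(1+r)⌉ = ⌈41.062⌉ = 42 payments; the last is €10.01.
Total paid = 41·€160.00 + €10.01 = €6,570.01.
Total interest = total paid − principal = €6,570.01 − €4,380.00 = €2,190.01.

€2,190.01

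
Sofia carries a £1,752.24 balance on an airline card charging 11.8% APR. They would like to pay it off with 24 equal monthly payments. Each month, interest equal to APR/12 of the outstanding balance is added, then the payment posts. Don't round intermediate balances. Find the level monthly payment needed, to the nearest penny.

Monthly rate r = 11.8%/12 = 0.983333% = 0.00983333.
Level-payment amortization: P = B₀·r / (1 − (1+r)^(−n)) = 1752.24·0.00983333 / (1 − 1.00983^(−24)).
Denominator 1 − (1+r)^(−24) = 0.209308356.
P = 17.2304 / 0.209308356 ≈ 82.32.

£82.32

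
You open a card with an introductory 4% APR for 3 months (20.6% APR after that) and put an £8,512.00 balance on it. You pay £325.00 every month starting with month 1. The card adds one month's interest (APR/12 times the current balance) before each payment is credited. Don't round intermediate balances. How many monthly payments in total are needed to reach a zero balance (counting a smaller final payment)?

Promo months 1–3 at r₀ = 4%/12 = 0.00333333; months 4+ at r₁ = 20.6%/12 = 0.0171667.
After month 3: iterate B ← B·(1+r₀) − £325.00 for 3 months → £7,619.15.
Then at r₁ with £325.00/mo: n₂ = −ln(1 − r₁·B/P)/ln(1+r₁) ≈ 30.25 → 31 more payments.

34 payments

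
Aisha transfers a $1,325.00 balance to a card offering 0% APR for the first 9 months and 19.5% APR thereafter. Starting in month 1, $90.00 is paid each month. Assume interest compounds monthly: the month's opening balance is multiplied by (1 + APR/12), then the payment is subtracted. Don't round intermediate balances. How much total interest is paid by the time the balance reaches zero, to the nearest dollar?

Promo months 1–9 at r₀ = 0%/12 = 0; months 10+ at r₁ = 19.5%/12 = 0.01625.
After month 9 (no interest yet): B = $1,325.00 − 9·$90.00 = $515.00.
Then at r₁ with $90.00/mo: n₂ = −ln(1 − r₁·B/P)/ln(1+r₁) ≈ 6.05 → 7 more payments.
Total paid = 15·$90.00 + $4.96 = $1,354.96; interest = $1,354.96 − $1,325.00 = $29.96.

$30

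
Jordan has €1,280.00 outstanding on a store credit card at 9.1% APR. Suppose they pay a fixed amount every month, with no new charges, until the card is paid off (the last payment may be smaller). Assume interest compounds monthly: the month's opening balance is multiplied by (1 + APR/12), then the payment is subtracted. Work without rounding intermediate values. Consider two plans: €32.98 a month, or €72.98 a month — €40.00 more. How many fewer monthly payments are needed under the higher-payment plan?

Monthly rate r = 9.1%/12 = 0.758333% = 0.00758333.
At €32.98/mo: n = ⌈−ln(1 − rB₀/P)/ln(1+r)⌉ = 47 payments (last €4.71); total interest = total paid − €1,280.00 = €241.79.
At €72.98/mo: 19 payments (last €65.10); total interest €98.74.
Payments saved = 47 − 19 = 28.

28 fewer payments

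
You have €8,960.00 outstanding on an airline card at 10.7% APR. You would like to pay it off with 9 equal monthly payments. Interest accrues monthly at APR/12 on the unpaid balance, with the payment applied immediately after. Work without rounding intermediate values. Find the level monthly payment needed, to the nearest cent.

€1,040.47

Monthly rate r = 10.7%/12 = 0.891667% = 0.00891667.
Level-payment amortization: P = B₀·r / (1 − (1+r)^(−n)) = 8960.00·0.00891667 / (1 − 1.00892^(−9)).
Denominator 1 − (1+r)^(−9) = 0.0767861041.
P = 79.8933 / 0.0767861041 ≈ 1040.47.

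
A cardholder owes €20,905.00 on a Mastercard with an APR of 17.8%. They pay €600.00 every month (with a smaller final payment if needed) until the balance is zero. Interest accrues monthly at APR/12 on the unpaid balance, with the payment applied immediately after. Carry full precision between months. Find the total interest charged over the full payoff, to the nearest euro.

€8,735

Monthly rate r = 17.8%/12 = 1.48333% = 0.0148333.
Payoff takes n = ⌈−ln(1 − rB₀/P)/ln(1+r)⌉ = ⌈49.398⌉ = 50 payments; the last is €240.12.
Total paid = 49·€600.00 + €240.12 = €29,640.12.
Total interest = total paid − principal = €29,640.12 − €20,905.00 = €8,735.12.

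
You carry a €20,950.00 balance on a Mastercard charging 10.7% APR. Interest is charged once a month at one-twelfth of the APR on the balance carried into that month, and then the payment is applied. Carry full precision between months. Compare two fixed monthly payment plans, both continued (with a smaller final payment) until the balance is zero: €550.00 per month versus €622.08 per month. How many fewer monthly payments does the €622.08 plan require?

6 fewer payments

Monthly rate r = 10.7%/12 = 0.891667% = 0.00891667.
At €550.00/mo: n = ⌈−ln(1 − rB₀/P)/ln(1+r)⌉ = 47 payments (last €411.07); total interest = total paid − €20,950.00 = €4,761.07.
At €622.08/mo: 41 payments (last €140.84); total interest €4,074.04.
Payments saved = 47 − 41 = 6.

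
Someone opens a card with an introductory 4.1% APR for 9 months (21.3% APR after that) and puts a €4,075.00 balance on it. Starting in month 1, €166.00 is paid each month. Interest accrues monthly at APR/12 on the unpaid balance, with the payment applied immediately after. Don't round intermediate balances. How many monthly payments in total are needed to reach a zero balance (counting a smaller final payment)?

29 payments

Promo months 1–9 at r₀ = 4.1%/12 = 0.00341667; months 10+ at r₁ = 21.3%/12 = 0.01775.
After month 9: iterate B ← B·(1+r₀) − €166.00 for 9 months → €2,687.45.
Then at r₁ with €166.00/mo: n₂ = −ln(1 − r₁·B/P)/ln(1+r₁) ≈ 19.26 → 20 more payments.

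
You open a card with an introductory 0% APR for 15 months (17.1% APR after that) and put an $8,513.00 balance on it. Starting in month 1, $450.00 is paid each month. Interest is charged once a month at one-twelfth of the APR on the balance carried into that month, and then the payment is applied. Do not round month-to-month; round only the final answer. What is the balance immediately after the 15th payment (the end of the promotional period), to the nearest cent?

Promo months 1–15 at r₀ = 0%/12 = 0; months 16+ at r₁ = 17.1%/12 = 0.01425.
After month 15 (no interest yet): B = $8,513.00 − 15·$450.00 = $1,763.00.

$1,763.00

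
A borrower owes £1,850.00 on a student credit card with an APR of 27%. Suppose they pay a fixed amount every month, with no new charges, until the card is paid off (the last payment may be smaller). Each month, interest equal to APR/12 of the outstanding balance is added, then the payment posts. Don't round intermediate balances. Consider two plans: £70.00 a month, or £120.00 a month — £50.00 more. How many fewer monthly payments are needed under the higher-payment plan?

Monthly rate r = 27%/12 = 2.25% = 0.0225.
At £70.00/mo: n = ⌈−ln(1 − rB₀/P)/ln(1+r)⌉ = 41 payments (last £40.97); total interest = total paid − £1,850.00 = £990.97.
At £120.00/mo: 20 payments (last £17.56); total interest £447.56.
Payments saved = 41 − 20 = 21.

21 fewer payments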